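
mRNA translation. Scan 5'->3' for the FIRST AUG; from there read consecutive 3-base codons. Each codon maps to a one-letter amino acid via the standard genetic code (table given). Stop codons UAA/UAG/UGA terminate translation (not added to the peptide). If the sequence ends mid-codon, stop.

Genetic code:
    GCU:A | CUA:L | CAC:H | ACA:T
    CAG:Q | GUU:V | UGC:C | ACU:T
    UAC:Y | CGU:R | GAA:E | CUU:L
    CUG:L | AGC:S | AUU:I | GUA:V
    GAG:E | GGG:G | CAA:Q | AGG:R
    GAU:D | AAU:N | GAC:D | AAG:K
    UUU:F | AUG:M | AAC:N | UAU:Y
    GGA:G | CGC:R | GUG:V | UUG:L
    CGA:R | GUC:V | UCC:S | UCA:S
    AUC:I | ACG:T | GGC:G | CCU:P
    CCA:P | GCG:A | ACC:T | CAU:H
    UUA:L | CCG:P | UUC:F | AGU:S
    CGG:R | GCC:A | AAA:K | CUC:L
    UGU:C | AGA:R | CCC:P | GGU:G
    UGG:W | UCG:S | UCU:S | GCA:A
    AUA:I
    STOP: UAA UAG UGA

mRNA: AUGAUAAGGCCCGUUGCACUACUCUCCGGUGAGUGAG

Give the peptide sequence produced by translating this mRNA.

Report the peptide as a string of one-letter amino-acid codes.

Answer: MIRPVALLSGE

Derivation:
start AUG at pos 0
pos 0: AUG -> M; peptide=M
pos 3: AUA -> I; peptide=MI
pos 6: AGG -> R; peptide=MIR
pos 9: CCC -> P; peptide=MIRP
pos 12: GUU -> V; peptide=MIRPV
pos 15: GCA -> A; peptide=MIRPVA
pos 18: CUA -> L; peptide=MIRPVAL
pos 21: CUC -> L; peptide=MIRPVALL
pos 24: UCC -> S; peptide=MIRPVALLS
pos 27: GGU -> G; peptide=MIRPVALLSG
pos 30: GAG -> E; peptide=MIRPVALLSGE
pos 33: UGA -> STOP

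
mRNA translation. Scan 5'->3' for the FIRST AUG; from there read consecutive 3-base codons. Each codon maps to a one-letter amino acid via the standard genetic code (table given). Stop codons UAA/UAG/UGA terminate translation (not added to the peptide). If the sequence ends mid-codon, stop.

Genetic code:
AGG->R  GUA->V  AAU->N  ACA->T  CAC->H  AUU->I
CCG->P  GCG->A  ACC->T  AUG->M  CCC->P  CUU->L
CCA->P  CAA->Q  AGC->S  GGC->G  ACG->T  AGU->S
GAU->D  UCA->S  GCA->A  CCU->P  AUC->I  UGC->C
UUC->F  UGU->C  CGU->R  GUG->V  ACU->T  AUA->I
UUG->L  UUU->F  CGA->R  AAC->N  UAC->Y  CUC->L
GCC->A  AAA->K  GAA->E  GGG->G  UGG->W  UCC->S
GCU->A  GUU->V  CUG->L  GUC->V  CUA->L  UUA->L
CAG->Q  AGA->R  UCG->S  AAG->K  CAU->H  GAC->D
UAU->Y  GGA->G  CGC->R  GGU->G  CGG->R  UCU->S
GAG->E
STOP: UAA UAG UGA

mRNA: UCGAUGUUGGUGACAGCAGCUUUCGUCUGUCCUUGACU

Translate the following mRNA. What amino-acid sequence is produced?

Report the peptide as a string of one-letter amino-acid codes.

Answer: MLVTAAFVCP

Derivation:
start AUG at pos 3
pos 3: AUG -> M; peptide=M
pos 6: UUG -> L; peptide=ML
pos 9: GUG -> V; peptide=MLV
pos 12: ACA -> T; peptide=MLVT
pos 15: GCA -> A; peptide=MLVTA
pos 18: GCU -> A; peptide=MLVTAA
pos 21: UUC -> F; peptide=MLVTAAF
pos 24: GUC -> V; peptide=MLVTAAFV
pos 27: UGU -> C; peptide=MLVTAAFVC
pos 30: CCU -> P; peptide=MLVTAAFVCP
pos 33: UGA -> STOP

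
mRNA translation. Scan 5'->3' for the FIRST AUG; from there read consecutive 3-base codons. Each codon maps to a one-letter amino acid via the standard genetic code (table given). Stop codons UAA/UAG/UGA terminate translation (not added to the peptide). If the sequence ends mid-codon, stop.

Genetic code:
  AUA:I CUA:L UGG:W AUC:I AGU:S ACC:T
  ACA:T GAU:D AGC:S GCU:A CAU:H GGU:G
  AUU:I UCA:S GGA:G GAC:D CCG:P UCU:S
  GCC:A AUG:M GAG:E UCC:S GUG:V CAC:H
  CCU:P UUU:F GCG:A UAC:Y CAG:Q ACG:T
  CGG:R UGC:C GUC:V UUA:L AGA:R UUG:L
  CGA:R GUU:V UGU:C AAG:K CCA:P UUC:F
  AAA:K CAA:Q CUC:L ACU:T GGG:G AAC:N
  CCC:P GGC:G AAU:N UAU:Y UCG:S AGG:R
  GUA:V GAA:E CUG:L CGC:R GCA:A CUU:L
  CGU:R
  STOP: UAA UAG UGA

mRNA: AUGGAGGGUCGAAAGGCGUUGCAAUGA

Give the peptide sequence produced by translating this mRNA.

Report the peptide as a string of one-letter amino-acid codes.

start AUG at pos 0
pos 0: AUG -> M; peptide=M
pos 3: GAG -> E; peptide=ME
pos 6: GGU -> G; peptide=MEG
pos 9: CGA -> R; peptide=MEGR
pos 12: AAG -> K; peptide=MEGRK
pos 15: GCG -> A; peptide=MEGRKA
pos 18: UUG -> L; peptide=MEGRKAL
pos 21: CAA -> Q; peptide=MEGRKALQ
pos 24: UGA -> STOP

Answer: MEGRKALQ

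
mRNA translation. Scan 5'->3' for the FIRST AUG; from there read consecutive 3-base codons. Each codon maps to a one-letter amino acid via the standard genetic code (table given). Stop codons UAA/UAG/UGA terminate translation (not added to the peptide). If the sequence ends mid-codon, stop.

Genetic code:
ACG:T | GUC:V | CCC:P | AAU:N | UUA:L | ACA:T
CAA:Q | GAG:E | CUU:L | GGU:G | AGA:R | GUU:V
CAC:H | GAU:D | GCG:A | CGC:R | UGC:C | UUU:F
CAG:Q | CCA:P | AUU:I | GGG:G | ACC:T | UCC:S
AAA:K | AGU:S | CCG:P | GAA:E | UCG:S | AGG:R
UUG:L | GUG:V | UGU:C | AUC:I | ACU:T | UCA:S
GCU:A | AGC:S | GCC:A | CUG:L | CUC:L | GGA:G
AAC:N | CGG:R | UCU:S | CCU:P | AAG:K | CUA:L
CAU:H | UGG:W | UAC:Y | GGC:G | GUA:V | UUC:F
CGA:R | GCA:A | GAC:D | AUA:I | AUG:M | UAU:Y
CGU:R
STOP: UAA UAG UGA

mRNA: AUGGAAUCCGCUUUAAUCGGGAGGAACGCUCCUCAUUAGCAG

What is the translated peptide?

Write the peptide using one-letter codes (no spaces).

start AUG at pos 0
pos 0: AUG -> M; peptide=M
pos 3: GAA -> E; peptide=ME
pos 6: UCC -> S; peptide=MES
pos 9: GCU -> A; peptide=MESA
pos 12: UUA -> L; peptide=MESAL
pos 15: AUC -> I; peptide=MESALI
pos 18: GGG -> G; peptide=MESALIG
pos 21: AGG -> R; peptide=MESALIGR
pos 24: AAC -> N; peptide=MESALIGRN
pos 27: GCU -> A; peptide=MESALIGRNA
pos 30: CCU -> P; peptide=MESALIGRNAP
pos 33: CAU -> H; peptide=MESALIGRNAPH
pos 36: UAG -> STOP

Answer: MESALIGRNAPH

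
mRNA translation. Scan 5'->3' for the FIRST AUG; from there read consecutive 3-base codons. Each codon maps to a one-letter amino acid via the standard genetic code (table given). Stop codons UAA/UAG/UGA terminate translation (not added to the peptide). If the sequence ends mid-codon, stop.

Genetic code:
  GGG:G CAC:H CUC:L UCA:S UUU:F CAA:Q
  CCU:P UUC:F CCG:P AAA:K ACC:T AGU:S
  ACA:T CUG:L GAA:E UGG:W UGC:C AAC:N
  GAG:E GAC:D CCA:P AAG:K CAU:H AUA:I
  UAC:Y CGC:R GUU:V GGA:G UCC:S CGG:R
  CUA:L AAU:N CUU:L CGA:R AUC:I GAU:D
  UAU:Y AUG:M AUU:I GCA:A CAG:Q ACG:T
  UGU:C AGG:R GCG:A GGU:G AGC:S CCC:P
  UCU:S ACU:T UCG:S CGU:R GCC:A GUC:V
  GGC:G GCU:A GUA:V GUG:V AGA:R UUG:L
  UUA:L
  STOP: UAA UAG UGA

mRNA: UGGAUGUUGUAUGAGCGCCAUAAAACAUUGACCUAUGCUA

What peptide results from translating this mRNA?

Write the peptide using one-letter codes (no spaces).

Answer: MLYERHKTLTYA

Derivation:
start AUG at pos 3
pos 3: AUG -> M; peptide=M
pos 6: UUG -> L; peptide=ML
pos 9: UAU -> Y; peptide=MLY
pos 12: GAG -> E; peptide=MLYE
pos 15: CGC -> R; peptide=MLYER
pos 18: CAU -> H; peptide=MLYERH
pos 21: AAA -> K; peptide=MLYERHK
pos 24: ACA -> T; peptide=MLYERHKT
pos 27: UUG -> L; peptide=MLYERHKTL
pos 30: ACC -> T; peptide=MLYERHKTLT
pos 33: UAU -> Y; peptide=MLYERHKTLTY
pos 36: GCU -> A; peptide=MLYERHKTLTYA
pos 39: only 1 nt remain (<3), stop (end of mRNA)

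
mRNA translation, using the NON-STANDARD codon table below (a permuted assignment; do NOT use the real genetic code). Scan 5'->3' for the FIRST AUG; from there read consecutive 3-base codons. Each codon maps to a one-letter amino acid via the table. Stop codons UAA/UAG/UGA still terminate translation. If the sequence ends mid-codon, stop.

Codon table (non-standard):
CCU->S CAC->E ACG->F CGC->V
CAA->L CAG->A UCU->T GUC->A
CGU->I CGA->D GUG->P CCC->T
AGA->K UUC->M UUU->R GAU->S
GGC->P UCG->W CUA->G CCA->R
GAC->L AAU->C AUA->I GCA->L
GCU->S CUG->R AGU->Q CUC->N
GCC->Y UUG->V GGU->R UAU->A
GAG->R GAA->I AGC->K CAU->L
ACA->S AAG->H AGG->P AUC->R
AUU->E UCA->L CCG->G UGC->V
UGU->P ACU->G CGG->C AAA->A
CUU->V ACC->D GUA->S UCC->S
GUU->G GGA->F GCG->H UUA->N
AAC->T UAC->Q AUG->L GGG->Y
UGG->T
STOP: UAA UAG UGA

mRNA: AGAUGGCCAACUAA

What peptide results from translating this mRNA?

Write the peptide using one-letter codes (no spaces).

start AUG at pos 2
pos 2: AUG -> L; peptide=L
pos 5: GCC -> Y; peptide=LY
pos 8: AAC -> T; peptide=LYT
pos 11: UAA -> STOP

Answer: LYT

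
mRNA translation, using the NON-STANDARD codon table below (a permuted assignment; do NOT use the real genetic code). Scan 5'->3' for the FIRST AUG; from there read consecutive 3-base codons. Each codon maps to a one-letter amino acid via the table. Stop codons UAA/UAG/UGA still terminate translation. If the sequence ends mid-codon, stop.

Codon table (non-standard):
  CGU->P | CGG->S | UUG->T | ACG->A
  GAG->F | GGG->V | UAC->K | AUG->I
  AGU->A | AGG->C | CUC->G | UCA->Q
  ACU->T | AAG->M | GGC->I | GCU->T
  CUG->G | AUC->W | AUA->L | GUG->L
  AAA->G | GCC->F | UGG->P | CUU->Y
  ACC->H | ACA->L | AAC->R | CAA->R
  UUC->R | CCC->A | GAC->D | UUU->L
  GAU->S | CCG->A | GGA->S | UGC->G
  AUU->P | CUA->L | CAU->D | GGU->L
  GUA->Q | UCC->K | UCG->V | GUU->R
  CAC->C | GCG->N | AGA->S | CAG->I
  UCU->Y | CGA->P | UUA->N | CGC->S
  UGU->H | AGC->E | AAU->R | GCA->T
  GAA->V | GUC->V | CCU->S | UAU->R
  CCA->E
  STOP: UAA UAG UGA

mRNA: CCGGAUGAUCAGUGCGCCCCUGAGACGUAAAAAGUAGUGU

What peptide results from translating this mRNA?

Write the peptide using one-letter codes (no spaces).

Answer: IWANAGSPGM

Derivation:
start AUG at pos 4
pos 4: AUG -> I; peptide=I
pos 7: AUC -> W; peptide=IW
pos 10: AGU -> A; peptide=IWA
pos 13: GCG -> N; peptide=IWAN
pos 16: CCC -> A; peptide=IWANA
pos 19: CUG -> G; peptide=IWANAG
pos 22: AGA -> S; peptide=IWANAGS
pos 25: CGU -> P; peptide=IWANAGSP
pos 28: AAA -> G; peptide=IWANAGSPG
pos 31: AAG -> M; peptide=IWANAGSPGM
pos 34: UAG -> STOP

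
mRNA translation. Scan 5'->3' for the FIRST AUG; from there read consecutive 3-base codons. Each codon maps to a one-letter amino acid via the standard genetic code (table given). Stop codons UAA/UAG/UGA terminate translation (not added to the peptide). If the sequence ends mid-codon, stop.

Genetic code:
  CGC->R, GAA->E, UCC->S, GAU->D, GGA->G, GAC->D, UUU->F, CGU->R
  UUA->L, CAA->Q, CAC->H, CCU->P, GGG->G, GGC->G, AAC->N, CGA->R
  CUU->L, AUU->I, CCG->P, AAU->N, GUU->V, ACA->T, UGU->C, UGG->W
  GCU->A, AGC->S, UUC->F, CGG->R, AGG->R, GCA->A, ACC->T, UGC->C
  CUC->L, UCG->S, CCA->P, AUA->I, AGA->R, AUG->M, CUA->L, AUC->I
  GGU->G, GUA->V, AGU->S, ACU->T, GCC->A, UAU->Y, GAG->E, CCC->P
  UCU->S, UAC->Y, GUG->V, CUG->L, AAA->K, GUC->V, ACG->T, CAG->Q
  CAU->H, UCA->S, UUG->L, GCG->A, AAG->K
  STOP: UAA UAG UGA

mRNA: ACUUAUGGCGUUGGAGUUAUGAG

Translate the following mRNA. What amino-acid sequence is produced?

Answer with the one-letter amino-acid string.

Answer: MALEL

Derivation:
start AUG at pos 4
pos 4: AUG -> M; peptide=M
pos 7: GCG -> A; peptide=MA
pos 10: UUG -> L; peptide=MAL
pos 13: GAG -> E; peptide=MALE
pos 16: UUA -> L; peptide=MALEL
pos 19: UGA -> STOP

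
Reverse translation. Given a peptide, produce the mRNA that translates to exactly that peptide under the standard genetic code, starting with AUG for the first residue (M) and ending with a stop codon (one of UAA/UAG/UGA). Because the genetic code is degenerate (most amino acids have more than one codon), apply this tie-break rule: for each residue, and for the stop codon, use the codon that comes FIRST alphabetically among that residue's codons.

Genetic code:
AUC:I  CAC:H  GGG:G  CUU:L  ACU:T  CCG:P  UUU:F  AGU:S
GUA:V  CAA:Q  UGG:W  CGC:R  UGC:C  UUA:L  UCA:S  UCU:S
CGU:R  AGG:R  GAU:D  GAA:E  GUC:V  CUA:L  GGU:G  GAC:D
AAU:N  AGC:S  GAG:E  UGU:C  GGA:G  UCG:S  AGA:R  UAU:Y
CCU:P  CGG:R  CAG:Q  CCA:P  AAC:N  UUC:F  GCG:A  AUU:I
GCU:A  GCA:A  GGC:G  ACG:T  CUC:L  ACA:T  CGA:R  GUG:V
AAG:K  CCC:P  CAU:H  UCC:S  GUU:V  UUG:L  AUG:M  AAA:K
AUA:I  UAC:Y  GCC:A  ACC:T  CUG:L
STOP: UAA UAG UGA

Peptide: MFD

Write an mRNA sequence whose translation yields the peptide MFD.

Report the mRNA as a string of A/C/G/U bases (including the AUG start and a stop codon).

residue 1: M -> AUG (start codon)
residue 2: F codons sorted = UUC,UUU -> pick first = UUC
residue 3: D codons sorted = GAC,GAU -> pick first = GAC
terminator: stop codons sorted = UAA,UAG,UGA -> pick first = UAA

Answer: mRNA: AUGUUCGACUAA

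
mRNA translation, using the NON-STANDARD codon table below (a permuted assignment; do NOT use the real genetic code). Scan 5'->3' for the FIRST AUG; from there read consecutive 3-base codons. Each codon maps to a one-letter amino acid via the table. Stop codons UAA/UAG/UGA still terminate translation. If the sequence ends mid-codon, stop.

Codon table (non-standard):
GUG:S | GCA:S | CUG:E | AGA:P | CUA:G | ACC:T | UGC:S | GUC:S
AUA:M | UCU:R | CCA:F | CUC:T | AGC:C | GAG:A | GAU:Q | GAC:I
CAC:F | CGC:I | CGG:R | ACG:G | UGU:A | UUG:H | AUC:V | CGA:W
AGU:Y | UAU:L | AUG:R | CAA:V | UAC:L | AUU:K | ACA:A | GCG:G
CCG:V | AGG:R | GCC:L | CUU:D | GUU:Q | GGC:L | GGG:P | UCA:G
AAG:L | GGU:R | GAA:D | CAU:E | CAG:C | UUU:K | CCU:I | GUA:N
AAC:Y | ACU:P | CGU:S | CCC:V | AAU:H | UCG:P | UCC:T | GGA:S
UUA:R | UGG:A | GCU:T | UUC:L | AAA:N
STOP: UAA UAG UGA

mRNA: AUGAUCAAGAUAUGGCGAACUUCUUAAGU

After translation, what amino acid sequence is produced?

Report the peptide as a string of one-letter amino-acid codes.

Answer: RVLMAWPR

Derivation:
start AUG at pos 0
pos 0: AUG -> R; peptide=R
pos 3: AUC -> V; peptide=RV
pos 6: AAG -> L; peptide=RVL
pos 9: AUA -> M; peptide=RVLM
pos 12: UGG -> A; peptide=RVLMA
pos 15: CGA -> W; peptide=RVLMAW
pos 18: ACU -> P; peptide=RVLMAWP
pos 21: UCU -> R; peptide=RVLMAWPR
pos 24: UAA -> STOP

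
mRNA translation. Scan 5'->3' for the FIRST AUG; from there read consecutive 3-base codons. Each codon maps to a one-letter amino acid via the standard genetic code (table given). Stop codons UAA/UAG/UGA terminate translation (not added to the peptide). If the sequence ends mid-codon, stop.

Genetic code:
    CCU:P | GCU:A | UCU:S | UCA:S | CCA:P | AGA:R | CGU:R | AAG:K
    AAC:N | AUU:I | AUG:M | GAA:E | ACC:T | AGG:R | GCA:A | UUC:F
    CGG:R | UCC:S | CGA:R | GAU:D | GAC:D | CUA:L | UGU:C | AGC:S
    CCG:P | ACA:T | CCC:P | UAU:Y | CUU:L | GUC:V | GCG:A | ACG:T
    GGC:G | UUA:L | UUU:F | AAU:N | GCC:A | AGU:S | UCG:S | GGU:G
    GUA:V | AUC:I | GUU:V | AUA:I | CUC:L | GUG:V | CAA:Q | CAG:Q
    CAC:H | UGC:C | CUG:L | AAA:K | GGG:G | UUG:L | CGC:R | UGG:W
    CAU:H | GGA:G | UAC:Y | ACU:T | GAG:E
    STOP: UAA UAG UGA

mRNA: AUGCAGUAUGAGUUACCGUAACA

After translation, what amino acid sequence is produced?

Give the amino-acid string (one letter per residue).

start AUG at pos 0
pos 0: AUG -> M; peptide=M
pos 3: CAG -> Q; peptide=MQ
pos 6: UAU -> Y; peptide=MQY
pos 9: GAG -> E; peptide=MQYE
pos 12: UUA -> L; peptide=MQYEL
pos 15: CCG -> P; peptide=MQYELP
pos 18: UAA -> STOP

Answer: MQYELP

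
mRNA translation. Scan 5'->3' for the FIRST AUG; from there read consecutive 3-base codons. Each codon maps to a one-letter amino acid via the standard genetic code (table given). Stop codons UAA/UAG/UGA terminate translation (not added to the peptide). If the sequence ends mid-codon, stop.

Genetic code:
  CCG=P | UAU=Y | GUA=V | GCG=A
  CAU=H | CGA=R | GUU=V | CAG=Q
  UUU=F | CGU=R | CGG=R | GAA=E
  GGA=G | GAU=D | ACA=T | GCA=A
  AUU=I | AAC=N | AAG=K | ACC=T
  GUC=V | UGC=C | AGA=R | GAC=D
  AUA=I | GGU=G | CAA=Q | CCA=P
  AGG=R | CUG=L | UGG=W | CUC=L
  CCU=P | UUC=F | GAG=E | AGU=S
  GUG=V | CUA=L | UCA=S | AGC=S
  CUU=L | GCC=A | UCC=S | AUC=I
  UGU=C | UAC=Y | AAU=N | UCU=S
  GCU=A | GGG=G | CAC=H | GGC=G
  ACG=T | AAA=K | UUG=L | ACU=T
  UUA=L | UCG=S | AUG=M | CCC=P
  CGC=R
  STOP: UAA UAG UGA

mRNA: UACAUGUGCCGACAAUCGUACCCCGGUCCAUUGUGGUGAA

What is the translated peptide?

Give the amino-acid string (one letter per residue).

Answer: MCRQSYPGPLW

Derivation:
start AUG at pos 3
pos 3: AUG -> M; peptide=M
pos 6: UGC -> C; peptide=MC
pos 9: CGA -> R; peptide=MCR
pos 12: CAA -> Q; peptide=MCRQ
pos 15: UCG -> S; peptide=MCRQS
pos 18: UAC -> Y; peptide=MCRQSY
pos 21: CCC -> P; peptide=MCRQSYP
pos 24: GGU -> G; peptide=MCRQSYPG
pos 27: CCA -> P; peptide=MCRQSYPGP
pos 30: UUG -> L; peptide=MCRQSYPGPL
pos 33: UGG -> W; peptide=MCRQSYPGPLW
pos 36: UGA -> STOP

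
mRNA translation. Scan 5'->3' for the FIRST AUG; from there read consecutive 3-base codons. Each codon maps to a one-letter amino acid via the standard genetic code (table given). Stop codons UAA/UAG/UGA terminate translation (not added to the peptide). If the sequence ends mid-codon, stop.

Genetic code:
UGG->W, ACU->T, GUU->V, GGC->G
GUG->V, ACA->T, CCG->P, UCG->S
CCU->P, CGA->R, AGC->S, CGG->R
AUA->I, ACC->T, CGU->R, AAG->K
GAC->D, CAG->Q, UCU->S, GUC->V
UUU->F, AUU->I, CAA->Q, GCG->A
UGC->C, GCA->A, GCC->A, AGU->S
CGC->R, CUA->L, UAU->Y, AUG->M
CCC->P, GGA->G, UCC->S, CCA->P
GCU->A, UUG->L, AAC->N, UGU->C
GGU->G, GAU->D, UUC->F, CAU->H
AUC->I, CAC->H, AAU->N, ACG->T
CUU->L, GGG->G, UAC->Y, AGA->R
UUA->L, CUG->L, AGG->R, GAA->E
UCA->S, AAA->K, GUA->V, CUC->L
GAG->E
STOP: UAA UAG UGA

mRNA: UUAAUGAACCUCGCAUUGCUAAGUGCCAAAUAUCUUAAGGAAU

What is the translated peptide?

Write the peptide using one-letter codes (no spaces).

Answer: MNLALLSAKYLKE

Derivation:
start AUG at pos 3
pos 3: AUG -> M; peptide=M
pos 6: AAC -> N; peptide=MN
pos 9: CUC -> L; peptide=MNL
pos 12: GCA -> A; peptide=MNLA
pos 15: UUG -> L; peptide=MNLAL
pos 18: CUA -> L; peptide=MNLALL
pos 21: AGU -> S; peptide=MNLALLS
pos 24: GCC -> A; peptide=MNLALLSA
pos 27: AAA -> K; peptide=MNLALLSAK
pos 30: UAU -> Y; peptide=MNLALLSAKY
pos 33: CUU -> L; peptide=MNLALLSAKYL
pos 36: AAG -> K; peptide=MNLALLSAKYLK
pos 39: GAA -> E; peptide=MNLALLSAKYLKE
pos 42: only 1 nt remain (<3), stop (end of mRNA)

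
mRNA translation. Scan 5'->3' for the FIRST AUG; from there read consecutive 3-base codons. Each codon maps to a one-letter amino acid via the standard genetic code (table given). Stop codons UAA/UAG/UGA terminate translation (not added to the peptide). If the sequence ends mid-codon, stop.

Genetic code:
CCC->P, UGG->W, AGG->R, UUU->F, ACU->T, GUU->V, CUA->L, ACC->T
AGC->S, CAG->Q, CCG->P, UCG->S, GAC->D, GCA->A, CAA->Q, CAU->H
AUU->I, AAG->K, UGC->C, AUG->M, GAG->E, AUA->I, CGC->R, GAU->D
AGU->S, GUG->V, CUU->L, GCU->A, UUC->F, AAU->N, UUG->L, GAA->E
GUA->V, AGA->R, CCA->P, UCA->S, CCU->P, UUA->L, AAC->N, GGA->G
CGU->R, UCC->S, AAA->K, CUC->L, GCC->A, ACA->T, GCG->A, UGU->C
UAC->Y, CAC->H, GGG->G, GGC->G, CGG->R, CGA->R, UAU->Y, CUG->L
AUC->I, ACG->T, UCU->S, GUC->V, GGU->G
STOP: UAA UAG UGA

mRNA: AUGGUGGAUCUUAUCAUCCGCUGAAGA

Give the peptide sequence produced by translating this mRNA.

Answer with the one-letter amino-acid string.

Answer: MVDLIIR

Derivation:
start AUG at pos 0
pos 0: AUG -> M; peptide=M
pos 3: GUG -> V; peptide=MV
pos 6: GAU -> D; peptide=MVD
pos 9: CUU -> L; peptide=MVDL
pos 12: AUC -> I; peptide=MVDLI
pos 15: AUC -> I; peptide=MVDLII
pos 18: CGC -> R; peptide=MVDLIIR
pos 21: UGA -> STOP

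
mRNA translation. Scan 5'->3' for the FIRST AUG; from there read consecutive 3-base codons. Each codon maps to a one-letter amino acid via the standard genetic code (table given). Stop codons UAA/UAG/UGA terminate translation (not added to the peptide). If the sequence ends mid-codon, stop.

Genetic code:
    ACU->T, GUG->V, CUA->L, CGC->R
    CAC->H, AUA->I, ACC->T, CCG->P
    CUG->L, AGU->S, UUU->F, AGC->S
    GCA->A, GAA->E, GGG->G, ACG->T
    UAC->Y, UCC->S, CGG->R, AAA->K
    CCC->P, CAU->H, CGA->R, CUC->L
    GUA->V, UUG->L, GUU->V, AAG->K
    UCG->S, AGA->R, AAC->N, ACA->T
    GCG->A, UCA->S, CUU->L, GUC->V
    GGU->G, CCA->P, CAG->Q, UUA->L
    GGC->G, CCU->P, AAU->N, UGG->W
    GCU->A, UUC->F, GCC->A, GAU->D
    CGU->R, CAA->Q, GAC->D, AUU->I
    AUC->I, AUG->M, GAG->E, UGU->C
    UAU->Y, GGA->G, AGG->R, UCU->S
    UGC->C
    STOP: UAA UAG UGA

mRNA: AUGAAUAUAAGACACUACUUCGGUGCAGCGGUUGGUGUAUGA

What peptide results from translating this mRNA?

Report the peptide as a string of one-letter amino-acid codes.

start AUG at pos 0
pos 0: AUG -> M; peptide=M
pos 3: AAU -> N; peptide=MN
pos 6: AUA -> I; peptide=MNI
pos 9: AGA -> R; peptide=MNIR
pos 12: CAC -> H; peptide=MNIRH
pos 15: UAC -> Y; peptide=MNIRHY
pos 18: UUC -> F; peptide=MNIRHYF
pos 21: GGU -> G; peptide=MNIRHYFG
pos 24: GCA -> A; peptide=MNIRHYFGA
pos 27: GCG -> A; peptide=MNIRHYFGAA
pos 30: GUU -> V; peptide=MNIRHYFGAAV
pos 33: GGU -> G; peptide=MNIRHYFGAAVG
pos 36: GUA -> V; peptide=MNIRHYFGAAVGV
pos 39: UGA -> STOP

Answer: MNIRHYFGAAVGV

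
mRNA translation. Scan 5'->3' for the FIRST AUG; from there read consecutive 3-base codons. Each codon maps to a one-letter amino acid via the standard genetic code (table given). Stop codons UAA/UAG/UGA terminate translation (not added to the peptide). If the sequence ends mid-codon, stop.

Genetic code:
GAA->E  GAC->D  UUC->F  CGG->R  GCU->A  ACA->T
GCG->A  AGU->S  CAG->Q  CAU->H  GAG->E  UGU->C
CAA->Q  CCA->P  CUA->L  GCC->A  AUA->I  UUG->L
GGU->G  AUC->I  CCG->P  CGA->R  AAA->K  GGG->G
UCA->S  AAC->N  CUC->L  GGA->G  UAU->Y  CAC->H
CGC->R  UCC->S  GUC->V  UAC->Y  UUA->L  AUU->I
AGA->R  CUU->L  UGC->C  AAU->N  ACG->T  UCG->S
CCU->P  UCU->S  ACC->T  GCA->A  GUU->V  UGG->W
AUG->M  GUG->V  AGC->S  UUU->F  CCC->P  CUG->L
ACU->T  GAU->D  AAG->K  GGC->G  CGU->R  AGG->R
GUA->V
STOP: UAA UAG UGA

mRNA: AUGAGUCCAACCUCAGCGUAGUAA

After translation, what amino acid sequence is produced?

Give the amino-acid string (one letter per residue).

start AUG at pos 0
pos 0: AUG -> M; peptide=M
pos 3: AGU -> S; peptide=MS
pos 6: CCA -> P; peptide=MSP
pos 9: ACC -> T; peptide=MSPT
pos 12: UCA -> S; peptide=MSPTS
pos 15: GCG -> A; peptide=MSPTSA
pos 18: UAG -> STOP

Answer: MSPTSA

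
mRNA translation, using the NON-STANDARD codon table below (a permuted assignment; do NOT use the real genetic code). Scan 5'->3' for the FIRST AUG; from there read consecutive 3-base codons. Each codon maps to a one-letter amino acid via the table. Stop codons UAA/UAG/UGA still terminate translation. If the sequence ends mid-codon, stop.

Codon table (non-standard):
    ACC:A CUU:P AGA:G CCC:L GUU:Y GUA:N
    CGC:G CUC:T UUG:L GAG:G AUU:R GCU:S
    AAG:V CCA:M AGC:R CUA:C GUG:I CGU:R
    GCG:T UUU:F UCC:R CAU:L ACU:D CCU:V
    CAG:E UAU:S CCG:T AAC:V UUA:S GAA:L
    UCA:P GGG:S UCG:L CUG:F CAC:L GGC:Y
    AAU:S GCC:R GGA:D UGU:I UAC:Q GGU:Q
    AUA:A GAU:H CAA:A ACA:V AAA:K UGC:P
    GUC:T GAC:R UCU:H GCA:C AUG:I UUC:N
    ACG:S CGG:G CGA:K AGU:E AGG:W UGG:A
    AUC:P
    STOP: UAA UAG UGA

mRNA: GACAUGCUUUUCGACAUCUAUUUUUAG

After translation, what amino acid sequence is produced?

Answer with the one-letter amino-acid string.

Answer: IPNRPSF

Derivation:
start AUG at pos 3
pos 3: AUG -> I; peptide=I
pos 6: CUU -> P; peptide=IP
pos 9: UUC -> N; peptide=IPN
pos 12: GAC -> R; peptide=IPNR
pos 15: AUC -> P; peptide=IPNRP
pos 18: UAU -> S; peptide=IPNRPS
pos 21: UUU -> F; peptide=IPNRPSF
pos 24: UAG -> STOP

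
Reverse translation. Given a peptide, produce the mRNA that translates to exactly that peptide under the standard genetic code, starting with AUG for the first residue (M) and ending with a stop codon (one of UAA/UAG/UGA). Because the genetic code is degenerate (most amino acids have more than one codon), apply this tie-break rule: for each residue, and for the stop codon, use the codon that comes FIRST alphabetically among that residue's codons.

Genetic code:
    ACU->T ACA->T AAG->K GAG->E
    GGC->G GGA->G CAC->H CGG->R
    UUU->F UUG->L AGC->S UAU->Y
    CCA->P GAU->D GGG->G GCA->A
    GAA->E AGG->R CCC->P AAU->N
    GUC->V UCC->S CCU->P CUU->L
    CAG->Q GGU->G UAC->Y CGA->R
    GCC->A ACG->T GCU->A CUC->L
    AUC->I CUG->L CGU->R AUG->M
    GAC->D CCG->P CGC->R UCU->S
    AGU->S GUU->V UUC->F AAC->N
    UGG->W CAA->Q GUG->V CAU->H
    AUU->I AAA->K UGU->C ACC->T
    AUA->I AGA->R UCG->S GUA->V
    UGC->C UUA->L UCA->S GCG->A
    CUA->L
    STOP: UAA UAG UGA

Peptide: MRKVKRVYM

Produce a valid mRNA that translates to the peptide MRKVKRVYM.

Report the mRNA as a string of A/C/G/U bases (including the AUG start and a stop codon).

residue 1: M -> AUG (start codon)
residue 2: R codons sorted = AGA,AGG,CGA,CGC,CGG,CGU -> pick first = AGA
residue 3: K codons sorted = AAA,AAG -> pick first = AAA
residue 4: V codons sorted = GUA,GUC,GUG,GUU -> pick first = GUA
residue 5: K codons sorted = AAA,AAG -> pick first = AAA
residue 6: R codons sorted = AGA,AGG,CGA,CGC,CGG,CGU -> pick first = AGA
residue 7: V codons sorted = GUA,GUC,GUG,GUU -> pick first = GUA
residue 8: Y codons sorted = UAC,UAU -> pick first = UAC
residue 9: M -> AUG (only codon)
terminator: stop codons sorted = UAA,UAG,UGA -> pick first = UAA

Answer: mRNA: AUGAGAAAAGUAAAAAGAGUAUACAUGUAA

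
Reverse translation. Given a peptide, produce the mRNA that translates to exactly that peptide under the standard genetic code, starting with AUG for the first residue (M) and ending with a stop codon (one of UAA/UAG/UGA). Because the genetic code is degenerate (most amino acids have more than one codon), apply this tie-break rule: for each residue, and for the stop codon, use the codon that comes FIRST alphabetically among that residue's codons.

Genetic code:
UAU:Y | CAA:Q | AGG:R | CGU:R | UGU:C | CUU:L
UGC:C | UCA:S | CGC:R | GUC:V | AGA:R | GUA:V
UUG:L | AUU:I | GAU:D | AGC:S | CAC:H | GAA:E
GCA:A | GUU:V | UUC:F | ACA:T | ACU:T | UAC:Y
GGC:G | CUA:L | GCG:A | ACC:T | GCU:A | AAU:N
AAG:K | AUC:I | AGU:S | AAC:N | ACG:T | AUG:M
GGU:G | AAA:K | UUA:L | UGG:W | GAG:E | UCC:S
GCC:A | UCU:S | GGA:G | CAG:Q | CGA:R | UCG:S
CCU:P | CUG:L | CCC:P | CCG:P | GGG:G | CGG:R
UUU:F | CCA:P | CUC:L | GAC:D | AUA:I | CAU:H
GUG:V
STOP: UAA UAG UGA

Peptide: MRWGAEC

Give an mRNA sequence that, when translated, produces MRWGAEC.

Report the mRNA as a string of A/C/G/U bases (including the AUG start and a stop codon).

residue 1: M -> AUG (start codon)
residue 2: R codons sorted = AGA,AGG,CGA,CGC,CGG,CGU -> pick first = AGA
residue 3: W -> UGG (only codon)
residue 4: G codons sorted = GGA,GGC,GGG,GGU -> pick first = GGA
residue 5: A codons sorted = GCA,GCC,GCG,GCU -> pick first = GCA
residue 6: E codons sorted = GAA,GAG -> pick first = GAA
residue 7: C codons sorted = UGC,UGU -> pick first = UGC
terminator: stop codons sorted = UAA,UAG,UGA -> pick first = UAA

Answer: mRNA: AUGAGAUGGGGAGCAGAAUGCUAA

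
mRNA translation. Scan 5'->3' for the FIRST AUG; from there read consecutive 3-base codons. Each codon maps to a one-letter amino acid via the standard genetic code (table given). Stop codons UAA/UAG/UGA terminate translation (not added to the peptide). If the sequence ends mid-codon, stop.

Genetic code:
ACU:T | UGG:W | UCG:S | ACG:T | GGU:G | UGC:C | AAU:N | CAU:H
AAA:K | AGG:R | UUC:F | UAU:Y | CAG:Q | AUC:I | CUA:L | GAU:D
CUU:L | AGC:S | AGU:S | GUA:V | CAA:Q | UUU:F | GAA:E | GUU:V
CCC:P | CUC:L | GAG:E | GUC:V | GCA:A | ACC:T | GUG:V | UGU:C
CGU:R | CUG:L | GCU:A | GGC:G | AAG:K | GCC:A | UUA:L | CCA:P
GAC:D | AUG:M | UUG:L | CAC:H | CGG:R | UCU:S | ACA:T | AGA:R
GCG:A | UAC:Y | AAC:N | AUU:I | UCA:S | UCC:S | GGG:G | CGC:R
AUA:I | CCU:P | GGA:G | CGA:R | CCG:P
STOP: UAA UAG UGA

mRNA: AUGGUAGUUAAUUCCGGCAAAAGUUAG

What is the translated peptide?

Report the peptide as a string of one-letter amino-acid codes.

start AUG at pos 0
pos 0: AUG -> M; peptide=M
pos 3: GUA -> V; peptide=MV
pos 6: GUU -> V; peptide=MVV
pos 9: AAU -> N; peptide=MVVN
pos 12: UCC -> S; peptide=MVVNS
pos 15: GGC -> G; peptide=MVVNSG
pos 18: AAA -> K; peptide=MVVNSGK
pos 21: AGU -> S; peptide=MVVNSGKS
pos 24: UAG -> STOP

Answer: MVVNSGKS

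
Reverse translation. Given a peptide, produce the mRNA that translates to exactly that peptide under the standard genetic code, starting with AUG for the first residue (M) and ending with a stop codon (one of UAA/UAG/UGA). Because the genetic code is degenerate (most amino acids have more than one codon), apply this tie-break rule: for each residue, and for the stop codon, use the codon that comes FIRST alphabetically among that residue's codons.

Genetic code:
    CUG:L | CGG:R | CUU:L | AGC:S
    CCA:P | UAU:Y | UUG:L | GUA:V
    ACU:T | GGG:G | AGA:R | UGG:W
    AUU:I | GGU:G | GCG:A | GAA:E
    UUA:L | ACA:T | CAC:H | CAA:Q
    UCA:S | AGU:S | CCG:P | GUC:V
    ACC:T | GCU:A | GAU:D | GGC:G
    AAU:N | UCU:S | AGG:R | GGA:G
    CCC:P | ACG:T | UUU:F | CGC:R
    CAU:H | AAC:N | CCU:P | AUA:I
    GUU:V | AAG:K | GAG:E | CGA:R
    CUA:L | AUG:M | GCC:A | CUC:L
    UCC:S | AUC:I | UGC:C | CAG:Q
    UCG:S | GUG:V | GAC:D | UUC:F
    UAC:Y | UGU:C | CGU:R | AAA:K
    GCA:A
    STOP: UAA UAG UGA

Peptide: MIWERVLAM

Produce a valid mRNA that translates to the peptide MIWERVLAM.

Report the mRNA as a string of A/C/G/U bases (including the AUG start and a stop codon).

Answer: mRNA: AUGAUAUGGGAAAGAGUACUAGCAAUGUAA

Derivation:
residue 1: M -> AUG (start codon)
residue 2: I codons sorted = AUA,AUC,AUU -> pick first = AUA
residue 3: W -> UGG (only codon)
residue 4: E codons sorted = GAA,GAG -> pick first = GAA
residue 5: R codons sorted = AGA,AGG,CGA,CGC,CGG,CGU -> pick first = AGA
residue 6: V codons sorted = GUA,GUC,GUG,GUU -> pick first = GUA
residue 7: L codons sorted = CUA,CUC,CUG,CUU,UUA,UUG -> pick first = CUA
residue 8: A codons sorted = GCA,GCC,GCG,GCU -> pick first = GCA
residue 9: M -> AUG (only codon)
terminator: stop codons sorted = UAA,UAG,UGA -> pick first = UAA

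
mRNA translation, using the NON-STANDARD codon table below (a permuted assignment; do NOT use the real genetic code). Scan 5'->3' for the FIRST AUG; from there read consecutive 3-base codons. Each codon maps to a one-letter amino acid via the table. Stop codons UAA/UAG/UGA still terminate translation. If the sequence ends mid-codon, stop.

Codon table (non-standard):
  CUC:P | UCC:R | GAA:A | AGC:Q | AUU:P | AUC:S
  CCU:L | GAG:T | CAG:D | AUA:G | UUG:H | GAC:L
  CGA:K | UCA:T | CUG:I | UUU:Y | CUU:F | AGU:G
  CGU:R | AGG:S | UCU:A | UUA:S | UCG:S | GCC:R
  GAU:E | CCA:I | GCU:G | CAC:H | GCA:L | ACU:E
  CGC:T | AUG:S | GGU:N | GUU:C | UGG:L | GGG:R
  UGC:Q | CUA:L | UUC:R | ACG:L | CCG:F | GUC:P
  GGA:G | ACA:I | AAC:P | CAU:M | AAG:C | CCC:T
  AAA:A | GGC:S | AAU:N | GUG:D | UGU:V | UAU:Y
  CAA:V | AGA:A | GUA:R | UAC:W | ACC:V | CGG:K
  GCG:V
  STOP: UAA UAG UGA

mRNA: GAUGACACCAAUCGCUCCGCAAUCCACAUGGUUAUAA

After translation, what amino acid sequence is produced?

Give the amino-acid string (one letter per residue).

start AUG at pos 1
pos 1: AUG -> S; peptide=S
pos 4: ACA -> I; peptide=SI
pos 7: CCA -> I; peptide=SII
pos 10: AUC -> S; peptide=SIIS
pos 13: GCU -> G; peptide=SIISG
pos 16: CCG -> F; peptide=SIISGF
pos 19: CAA -> V; peptide=SIISGFV
pos 22: UCC -> R; peptide=SIISGFVR
pos 25: ACA -> I; peptide=SIISGFVRI
pos 28: UGG -> L; peptide=SIISGFVRIL
pos 31: UUA -> S; peptide=SIISGFVRILS
pos 34: UAA -> STOP

Answer: SIISGFVRILS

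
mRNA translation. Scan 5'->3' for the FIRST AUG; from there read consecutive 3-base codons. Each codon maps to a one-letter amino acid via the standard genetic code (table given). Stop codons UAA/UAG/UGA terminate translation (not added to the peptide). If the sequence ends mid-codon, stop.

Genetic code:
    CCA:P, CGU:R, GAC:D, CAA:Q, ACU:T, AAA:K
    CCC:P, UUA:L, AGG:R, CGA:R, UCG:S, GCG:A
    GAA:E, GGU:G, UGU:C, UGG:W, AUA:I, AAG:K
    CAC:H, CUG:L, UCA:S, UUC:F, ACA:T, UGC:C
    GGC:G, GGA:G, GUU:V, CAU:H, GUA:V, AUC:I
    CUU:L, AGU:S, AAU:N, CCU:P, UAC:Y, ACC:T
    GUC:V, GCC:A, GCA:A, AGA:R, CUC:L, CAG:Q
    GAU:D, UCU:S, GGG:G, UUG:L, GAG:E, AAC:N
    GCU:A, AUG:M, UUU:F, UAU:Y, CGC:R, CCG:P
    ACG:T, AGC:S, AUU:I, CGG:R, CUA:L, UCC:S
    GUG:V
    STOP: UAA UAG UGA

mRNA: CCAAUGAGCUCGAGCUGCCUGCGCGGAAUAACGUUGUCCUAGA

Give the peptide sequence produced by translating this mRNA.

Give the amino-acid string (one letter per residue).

start AUG at pos 3
pos 3: AUG -> M; peptide=M
pos 6: AGC -> S; peptide=MS
pos 9: UCG -> S; peptide=MSS
pos 12: AGC -> S; peptide=MSSS
pos 15: UGC -> C; peptide=MSSSC
pos 18: CUG -> L; peptide=MSSSCL
pos 21: CGC -> R; peptide=MSSSCLR
pos 24: GGA -> G; peptide=MSSSCLRG
pos 27: AUA -> I; peptide=MSSSCLRGI
pos 30: ACG -> T; peptide=MSSSCLRGIT
pos 33: UUG -> L; peptide=MSSSCLRGITL
pos 36: UCC -> S; peptide=MSSSCLRGITLS
pos 39: UAG -> STOP

Answer: MSSSCLRGITLS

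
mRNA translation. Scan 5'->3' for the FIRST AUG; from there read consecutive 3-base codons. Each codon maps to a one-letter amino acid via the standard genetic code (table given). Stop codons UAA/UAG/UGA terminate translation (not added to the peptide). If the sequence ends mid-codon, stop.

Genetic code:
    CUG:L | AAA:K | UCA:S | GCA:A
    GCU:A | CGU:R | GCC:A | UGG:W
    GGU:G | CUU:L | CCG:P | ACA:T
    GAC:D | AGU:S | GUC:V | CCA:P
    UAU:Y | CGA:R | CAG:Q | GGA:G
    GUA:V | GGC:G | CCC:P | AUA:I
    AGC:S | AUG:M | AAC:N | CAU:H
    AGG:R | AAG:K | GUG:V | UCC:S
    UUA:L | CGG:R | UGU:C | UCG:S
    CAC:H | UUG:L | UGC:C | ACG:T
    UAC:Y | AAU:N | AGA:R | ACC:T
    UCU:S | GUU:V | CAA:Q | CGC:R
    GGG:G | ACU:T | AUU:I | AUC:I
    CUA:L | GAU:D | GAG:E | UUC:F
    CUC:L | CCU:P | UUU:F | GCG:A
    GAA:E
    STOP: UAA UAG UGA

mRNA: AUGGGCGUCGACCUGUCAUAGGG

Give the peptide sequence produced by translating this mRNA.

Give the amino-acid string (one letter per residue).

start AUG at pos 0
pos 0: AUG -> M; peptide=M
pos 3: GGC -> G; peptide=MG
pos 6: GUC -> V; peptide=MGV
pos 9: GAC -> D; peptide=MGVD
pos 12: CUG -> L; peptide=MGVDL
pos 15: UCA -> S; peptide=MGVDLS
pos 18: UAG -> STOP

Answer: MGVDLS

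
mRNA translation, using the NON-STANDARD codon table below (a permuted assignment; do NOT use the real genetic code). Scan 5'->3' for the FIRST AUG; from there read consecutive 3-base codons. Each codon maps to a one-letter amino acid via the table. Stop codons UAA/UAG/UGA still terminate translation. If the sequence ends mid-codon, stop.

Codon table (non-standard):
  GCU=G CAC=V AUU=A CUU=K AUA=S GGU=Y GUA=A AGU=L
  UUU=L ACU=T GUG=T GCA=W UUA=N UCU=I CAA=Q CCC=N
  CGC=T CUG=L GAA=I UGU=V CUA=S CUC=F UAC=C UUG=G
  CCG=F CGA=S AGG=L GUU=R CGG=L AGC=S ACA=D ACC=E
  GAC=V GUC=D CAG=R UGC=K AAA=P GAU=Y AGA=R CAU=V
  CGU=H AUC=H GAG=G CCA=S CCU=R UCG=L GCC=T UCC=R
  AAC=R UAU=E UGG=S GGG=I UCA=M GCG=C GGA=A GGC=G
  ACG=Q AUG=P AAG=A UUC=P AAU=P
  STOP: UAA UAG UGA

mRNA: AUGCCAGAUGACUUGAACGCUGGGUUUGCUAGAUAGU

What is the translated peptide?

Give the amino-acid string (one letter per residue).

Answer: PSYVGRGILGR

Derivation:
start AUG at pos 0
pos 0: AUG -> P; peptide=P
pos 3: CCA -> S; peptide=PS
pos 6: GAU -> Y; peptide=PSY
pos 9: GAC -> V; peptide=PSYV
pos 12: UUG -> G; peptide=PSYVG
pos 15: AAC -> R; peptide=PSYVGR
pos 18: GCU -> G; peptide=PSYVGRG
pos 21: GGG -> I; peptide=PSYVGRGI
pos 24: UUU -> L; peptide=PSYVGRGIL
pos 27: GCU -> G; peptide=PSYVGRGILG
pos 30: AGA -> R; peptide=PSYVGRGILGR
pos 33: UAG -> STOP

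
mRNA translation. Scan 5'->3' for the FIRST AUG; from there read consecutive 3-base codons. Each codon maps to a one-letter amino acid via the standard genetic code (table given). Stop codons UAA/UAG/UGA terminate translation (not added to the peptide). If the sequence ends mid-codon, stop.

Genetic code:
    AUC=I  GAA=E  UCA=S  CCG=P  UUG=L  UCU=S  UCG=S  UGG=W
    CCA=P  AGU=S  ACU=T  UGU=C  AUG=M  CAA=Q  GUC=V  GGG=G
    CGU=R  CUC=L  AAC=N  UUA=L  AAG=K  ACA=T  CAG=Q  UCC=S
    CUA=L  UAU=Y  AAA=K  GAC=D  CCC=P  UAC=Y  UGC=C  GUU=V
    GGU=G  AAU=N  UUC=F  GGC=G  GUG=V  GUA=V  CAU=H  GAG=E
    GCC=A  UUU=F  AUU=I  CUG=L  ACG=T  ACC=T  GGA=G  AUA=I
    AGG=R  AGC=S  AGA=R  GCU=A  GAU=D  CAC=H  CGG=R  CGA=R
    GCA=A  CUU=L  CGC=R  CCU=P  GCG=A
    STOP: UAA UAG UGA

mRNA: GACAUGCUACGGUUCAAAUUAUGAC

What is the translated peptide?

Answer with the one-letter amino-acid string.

start AUG at pos 3
pos 3: AUG -> M; peptide=M
pos 6: CUA -> L; peptide=ML
pos 9: CGG -> R; peptide=MLR
pos 12: UUC -> F; peptide=MLRF
pos 15: AAA -> K; peptide=MLRFK
pos 18: UUA -> L; peptide=MLRFKL
pos 21: UGA -> STOP

Answer: MLRFKL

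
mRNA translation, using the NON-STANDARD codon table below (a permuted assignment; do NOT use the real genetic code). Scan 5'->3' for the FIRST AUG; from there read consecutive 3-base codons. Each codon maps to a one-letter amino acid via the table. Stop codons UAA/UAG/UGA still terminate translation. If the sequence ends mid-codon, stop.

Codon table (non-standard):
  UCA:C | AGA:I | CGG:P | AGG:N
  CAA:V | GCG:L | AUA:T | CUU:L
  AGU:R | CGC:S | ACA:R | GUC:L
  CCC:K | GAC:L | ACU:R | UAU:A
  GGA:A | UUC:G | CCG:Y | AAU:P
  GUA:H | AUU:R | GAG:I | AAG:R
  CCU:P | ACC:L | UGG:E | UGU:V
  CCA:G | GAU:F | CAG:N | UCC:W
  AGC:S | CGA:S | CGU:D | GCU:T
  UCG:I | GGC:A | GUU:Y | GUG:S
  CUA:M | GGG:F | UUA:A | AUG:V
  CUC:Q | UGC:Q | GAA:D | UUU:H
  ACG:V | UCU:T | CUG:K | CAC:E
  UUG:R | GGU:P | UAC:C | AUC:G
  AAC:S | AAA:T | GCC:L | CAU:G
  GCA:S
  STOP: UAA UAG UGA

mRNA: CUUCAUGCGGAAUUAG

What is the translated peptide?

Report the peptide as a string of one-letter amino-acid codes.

start AUG at pos 4
pos 4: AUG -> V; peptide=V
pos 7: CGG -> P; peptide=VP
pos 10: AAU -> P; peptide=VPP
pos 13: UAG -> STOP

Answer: VPP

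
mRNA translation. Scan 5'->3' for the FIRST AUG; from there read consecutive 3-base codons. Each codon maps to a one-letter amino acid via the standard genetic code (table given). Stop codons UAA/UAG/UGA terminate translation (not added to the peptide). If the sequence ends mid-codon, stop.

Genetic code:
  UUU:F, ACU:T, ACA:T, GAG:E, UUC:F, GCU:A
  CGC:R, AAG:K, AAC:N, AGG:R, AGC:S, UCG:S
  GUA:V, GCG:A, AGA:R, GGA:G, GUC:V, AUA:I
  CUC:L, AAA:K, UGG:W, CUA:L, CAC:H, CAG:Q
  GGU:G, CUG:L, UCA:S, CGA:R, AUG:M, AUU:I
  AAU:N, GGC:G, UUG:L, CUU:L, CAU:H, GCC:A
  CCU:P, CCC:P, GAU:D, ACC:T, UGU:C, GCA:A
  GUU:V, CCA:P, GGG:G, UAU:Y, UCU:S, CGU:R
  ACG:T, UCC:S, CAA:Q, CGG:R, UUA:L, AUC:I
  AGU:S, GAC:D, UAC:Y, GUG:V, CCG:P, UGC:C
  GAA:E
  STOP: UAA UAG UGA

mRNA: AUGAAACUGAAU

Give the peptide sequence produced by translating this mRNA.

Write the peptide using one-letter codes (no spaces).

Answer: MKLN

Derivation:
start AUG at pos 0
pos 0: AUG -> M; peptide=M
pos 3: AAA -> K; peptide=MK
pos 6: CUG -> L; peptide=MKL
pos 9: AAU -> N; peptide=MKLN
pos 12: only 0 nt remain (<3), stop (end of mRNA)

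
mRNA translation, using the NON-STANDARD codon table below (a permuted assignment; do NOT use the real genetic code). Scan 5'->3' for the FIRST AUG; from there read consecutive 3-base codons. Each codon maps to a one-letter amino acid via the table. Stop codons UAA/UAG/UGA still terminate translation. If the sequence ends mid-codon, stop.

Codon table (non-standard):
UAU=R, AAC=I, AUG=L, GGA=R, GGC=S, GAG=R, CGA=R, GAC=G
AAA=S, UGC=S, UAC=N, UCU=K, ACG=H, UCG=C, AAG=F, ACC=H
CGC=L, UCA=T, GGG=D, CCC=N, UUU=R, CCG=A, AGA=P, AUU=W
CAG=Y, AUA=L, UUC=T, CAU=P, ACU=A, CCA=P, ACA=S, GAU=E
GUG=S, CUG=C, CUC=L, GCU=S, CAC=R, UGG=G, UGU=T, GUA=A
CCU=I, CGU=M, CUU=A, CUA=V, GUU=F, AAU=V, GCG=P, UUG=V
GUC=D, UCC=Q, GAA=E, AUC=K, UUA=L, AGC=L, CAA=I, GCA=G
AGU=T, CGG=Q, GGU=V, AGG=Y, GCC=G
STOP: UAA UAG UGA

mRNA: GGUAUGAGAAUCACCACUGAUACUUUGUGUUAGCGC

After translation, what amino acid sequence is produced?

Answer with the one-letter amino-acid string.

Answer: LPKHAEAVT

Derivation:
start AUG at pos 3
pos 3: AUG -> L; peptide=L
pos 6: AGA -> P; peptide=LP
pos 9: AUC -> K; peptide=LPK
pos 12: ACC -> H; peptide=LPKH
pos 15: ACU -> A; peptide=LPKHA
pos 18: GAU -> E; peptide=LPKHAE
pos 21: ACU -> A; peptide=LPKHAEA
pos 24: UUG -> V; peptide=LPKHAEAV
pos 27: UGU -> T; peptide=LPKHAEAVT
pos 30: UAG -> STOP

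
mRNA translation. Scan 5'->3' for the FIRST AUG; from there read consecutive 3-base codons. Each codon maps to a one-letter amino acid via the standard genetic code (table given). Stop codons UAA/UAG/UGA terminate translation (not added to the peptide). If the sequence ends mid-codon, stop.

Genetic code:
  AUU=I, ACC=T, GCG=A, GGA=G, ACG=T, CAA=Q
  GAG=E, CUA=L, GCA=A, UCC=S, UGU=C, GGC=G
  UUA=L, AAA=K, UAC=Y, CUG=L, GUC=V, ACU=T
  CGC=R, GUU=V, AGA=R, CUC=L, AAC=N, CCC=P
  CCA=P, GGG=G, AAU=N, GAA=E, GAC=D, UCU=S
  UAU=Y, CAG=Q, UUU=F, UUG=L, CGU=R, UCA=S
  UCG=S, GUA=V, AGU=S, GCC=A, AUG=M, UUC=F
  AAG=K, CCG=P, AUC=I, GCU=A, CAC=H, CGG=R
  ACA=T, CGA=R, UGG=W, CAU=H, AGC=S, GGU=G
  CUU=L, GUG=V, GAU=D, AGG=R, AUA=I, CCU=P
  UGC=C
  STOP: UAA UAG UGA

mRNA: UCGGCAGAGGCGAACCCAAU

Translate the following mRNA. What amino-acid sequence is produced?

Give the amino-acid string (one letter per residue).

Answer: (empty: no AUG start codon)

Derivation:
no AUG start codon found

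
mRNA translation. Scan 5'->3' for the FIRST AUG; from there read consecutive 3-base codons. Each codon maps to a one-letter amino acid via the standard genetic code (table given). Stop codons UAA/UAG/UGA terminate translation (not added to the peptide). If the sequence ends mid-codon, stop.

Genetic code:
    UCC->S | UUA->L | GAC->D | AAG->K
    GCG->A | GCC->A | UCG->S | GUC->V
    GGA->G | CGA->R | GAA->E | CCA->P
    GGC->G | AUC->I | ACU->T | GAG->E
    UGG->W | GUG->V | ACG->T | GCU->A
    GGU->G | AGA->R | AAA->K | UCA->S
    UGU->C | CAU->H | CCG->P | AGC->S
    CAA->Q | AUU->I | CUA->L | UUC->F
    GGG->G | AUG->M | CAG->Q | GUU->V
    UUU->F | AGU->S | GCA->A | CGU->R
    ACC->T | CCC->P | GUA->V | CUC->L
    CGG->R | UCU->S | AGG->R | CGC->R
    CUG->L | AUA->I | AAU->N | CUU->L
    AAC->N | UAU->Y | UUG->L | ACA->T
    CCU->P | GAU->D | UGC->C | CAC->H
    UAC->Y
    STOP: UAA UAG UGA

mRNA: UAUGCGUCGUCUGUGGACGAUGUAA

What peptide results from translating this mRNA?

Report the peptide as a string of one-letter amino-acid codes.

Answer: MRRLWTM

Derivation:
start AUG at pos 1
pos 1: AUG -> M; peptide=M
pos 4: CGU -> R; peptide=MR
pos 7: CGU -> R; peptide=MRR
pos 10: CUG -> L; peptide=MRRL
pos 13: UGG -> W; peptide=MRRLW
pos 16: ACG -> T; peptide=MRRLWT
pos 19: AUG -> M; peptide=MRRLWTM
pos 22: UAA -> STOP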